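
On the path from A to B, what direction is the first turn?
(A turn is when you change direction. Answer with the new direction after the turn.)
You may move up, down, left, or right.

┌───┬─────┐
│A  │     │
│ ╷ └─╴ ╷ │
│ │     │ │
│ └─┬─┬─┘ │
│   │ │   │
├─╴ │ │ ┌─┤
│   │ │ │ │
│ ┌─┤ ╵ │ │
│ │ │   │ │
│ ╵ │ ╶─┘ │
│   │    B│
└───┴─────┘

Directions: right, down, right, right, up, right, down, down, left, down, down, left, down, right, right
First turn direction: down

Solution:

┌───┬─────┐
│A ↓│  ↱ ↓│
│ ╷ └─╴ ╷ │
│ │↳ → ↑│↓│
│ └─┬─┬─┘ │
│   │ │↓ ↲│
├─╴ │ │ ┌─┤
│   │ │↓│ │
│ ┌─┤ ╵ │ │
│ │ │↓ ↲│ │
│ ╵ │ ╶─┘ │
│   │↳ → B│
└───┴─────┘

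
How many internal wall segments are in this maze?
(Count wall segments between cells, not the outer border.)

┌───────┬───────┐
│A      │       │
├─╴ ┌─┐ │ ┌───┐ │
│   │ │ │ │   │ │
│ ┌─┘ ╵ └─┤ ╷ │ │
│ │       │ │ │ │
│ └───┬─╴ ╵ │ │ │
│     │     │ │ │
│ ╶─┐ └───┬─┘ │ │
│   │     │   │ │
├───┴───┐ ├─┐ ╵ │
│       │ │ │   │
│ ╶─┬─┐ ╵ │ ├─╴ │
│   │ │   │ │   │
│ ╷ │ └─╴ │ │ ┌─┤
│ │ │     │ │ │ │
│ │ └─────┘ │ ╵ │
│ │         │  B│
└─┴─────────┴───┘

Counting internal wall segments:
Total internal walls: 56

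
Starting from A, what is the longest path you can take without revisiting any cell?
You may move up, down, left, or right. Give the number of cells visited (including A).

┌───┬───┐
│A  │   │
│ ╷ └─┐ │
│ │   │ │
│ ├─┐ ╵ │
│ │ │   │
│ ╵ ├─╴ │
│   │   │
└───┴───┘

Finding longest simple path using DFS:
Start: (0, 0)
Longest path visits 9 cells
Path: A → right → down → right → down → right → up → up → left

Solution:

┌───┬───┐
│A ↓│B ↰│
│ ╷ └─┐ │
│ │↳ ↓│↑│
│ ├─┐ ╵ │
│ │ │↳ ↑│
│ ╵ ├─╴ │
│   │   │
└───┴───┘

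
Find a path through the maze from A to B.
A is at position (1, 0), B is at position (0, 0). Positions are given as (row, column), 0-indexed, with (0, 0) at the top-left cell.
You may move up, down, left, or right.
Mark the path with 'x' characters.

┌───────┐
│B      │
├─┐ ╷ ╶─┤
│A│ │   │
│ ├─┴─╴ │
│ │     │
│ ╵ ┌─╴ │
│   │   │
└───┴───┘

Finding the shortest path from (1, 0) to (0, 0):
Path length: 11 steps
Directions: down → down → right → up → right → right → up → left → up → left → left

Solution:

┌───────┐
│B x x  │
├─┐ ╷ ╶─┤
│A│ │x x│
│ ├─┴─╴ │
│x│x x x│
│ ╵ ┌─╴ │
│x x│   │
└───┴───┘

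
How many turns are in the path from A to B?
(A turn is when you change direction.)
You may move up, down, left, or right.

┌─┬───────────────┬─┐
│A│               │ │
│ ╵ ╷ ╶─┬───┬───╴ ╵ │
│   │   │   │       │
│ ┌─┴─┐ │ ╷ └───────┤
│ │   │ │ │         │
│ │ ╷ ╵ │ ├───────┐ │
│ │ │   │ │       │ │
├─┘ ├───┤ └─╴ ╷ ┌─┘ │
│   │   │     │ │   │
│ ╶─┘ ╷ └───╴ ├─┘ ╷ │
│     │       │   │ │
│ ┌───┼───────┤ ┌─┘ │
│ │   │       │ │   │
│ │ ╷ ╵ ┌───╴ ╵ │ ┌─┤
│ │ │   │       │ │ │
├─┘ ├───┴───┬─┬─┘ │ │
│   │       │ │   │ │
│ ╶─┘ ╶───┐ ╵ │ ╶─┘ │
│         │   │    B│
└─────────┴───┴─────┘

Directions: down, right, up, right, down, right, down, down, left, up, left, down, down, left, down, right, right, up, right, down, right, right, right, up, left, left, up, up, up, right, down, right, right, right, right, down, down, down, down, left, down, down, left, down, right, right
Number of turns: 29

Solution:

┌─┬───────────────┬─┐
│A│↱ ↓            │ │
│ ╵ ╷ ╶─┬───┬───╴ ╵ │
│↳ ↑│↳ ↓│↱ ↓│       │
│ ┌─┴─┐ │ ╷ └───────┤
│ │↓ ↰│↓│↑│↳ → → → ↓│
│ │ ╷ ╵ │ ├───────┐ │
│ │↓│↑ ↲│↑│       │↓│
├─┘ ├───┤ └─╴ ╷ ┌─┘ │
│↓ ↲│↱ ↓│↑ ← ↰│ │  ↓│
│ ╶─┘ ╷ └───╴ ├─┘ ╷ │
│↳ → ↑│↳ → → ↑│   │↓│
│ ┌───┼───────┤ ┌─┘ │
│ │   │       │ │↓ ↲│
│ │ ╷ ╵ ┌───╴ ╵ │ ┌─┤
│ │ │   │       │↓│ │
├─┘ ├───┴───┬─┬─┘ │ │
│   │       │ │↓ ↲│ │
│ ╶─┘ ╶───┐ ╵ │ ╶─┘ │
│         │   │↳ → B│
└─────────┴───┴─────┘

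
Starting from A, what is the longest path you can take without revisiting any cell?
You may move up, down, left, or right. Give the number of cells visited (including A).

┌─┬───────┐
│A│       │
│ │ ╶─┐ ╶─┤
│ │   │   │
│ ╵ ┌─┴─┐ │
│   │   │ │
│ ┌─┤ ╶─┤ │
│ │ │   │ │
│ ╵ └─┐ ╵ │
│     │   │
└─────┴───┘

Finding longest simple path using DFS:
Start: (0, 0)
Longest path visits 18 cells
Path: A → down → down → right → up → up → right → right → down → right → down → down → down → left → up → left → up → right

Solution:

┌─┬───────┐
│A│↱ → ↓  │
│ │ ╶─┐ ╶─┤
│↓│↑  │↳ ↓│
│ ╵ ┌─┴─┐ │
│↳ ↑│↱ B│↓│
│ ┌─┤ ╶─┤ │
│ │ │↑ ↰│↓│
│ ╵ └─┐ ╵ │
│     │↑ ↲│
└─────┴───┘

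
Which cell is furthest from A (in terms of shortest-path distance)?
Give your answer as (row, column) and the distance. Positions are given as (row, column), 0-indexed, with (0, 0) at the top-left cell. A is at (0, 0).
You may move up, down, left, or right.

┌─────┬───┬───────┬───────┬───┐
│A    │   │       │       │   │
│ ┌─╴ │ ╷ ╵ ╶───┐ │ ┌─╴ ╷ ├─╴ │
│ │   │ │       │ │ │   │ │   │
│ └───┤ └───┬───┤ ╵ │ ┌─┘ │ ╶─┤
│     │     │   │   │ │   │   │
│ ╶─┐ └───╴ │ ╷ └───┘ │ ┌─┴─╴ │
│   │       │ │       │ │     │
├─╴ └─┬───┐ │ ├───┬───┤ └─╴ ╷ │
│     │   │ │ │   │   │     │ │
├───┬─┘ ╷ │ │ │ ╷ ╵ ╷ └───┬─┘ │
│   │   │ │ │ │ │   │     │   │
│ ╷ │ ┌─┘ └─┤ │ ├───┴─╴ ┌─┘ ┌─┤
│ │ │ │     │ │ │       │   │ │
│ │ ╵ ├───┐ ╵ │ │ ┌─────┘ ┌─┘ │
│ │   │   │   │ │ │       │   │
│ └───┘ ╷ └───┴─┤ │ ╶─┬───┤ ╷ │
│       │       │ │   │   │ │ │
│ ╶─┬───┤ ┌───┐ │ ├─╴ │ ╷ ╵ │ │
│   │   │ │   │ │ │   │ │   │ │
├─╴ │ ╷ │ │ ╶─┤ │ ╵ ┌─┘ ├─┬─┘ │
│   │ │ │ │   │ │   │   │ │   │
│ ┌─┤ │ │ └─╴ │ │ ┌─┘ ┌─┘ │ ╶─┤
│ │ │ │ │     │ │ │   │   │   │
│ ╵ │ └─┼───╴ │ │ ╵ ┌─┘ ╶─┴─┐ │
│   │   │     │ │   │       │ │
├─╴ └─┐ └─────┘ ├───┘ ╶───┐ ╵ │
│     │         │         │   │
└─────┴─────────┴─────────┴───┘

Computing BFS distances from A to all cells:
Furthest cell: (11, 3)
Distance: 84 steps

Path from A to the furthest cell:

┌─────┬───┬───────┬───────┬───┐
│A    │↱ ↓│↱ → → ↓│↱ → ↓  │   │
│ ┌─╴ │ ╷ ╵ ╶───┐ │ ┌─╴ ╷ ├─╴ │
│↓│   │↑│↳ ↑    │↓│↑│↓ ↲│ │   │
│ └───┤ └───┬───┤ ╵ │ ┌─┘ │ ╶─┤
│↳ → ↓│↑ ← ↰│↓ ↰│↳ ↑│↓│   │   │
│ ╶─┐ └───╴ │ ╷ └───┘ │ ┌─┴─╴ │
│   │↳ → → ↑│↓│↑ ← ← ↲│ │     │
├─╴ └─┬───┐ │ ├───┬───┤ └─╴ ╷ │
│     │↓ ↰│ │↓│   │   │     │ │
├───┬─┘ ╷ │ │ │ ╷ ╵ ╷ └───┬─┘ │
│↓ ↰│↓ ↲│↑│ │↓│ │   │     │   │
│ ╷ │ ┌─┘ └─┤ │ ├───┴─╴ ┌─┘ ┌─┤
│↓│↑│↓│  ↑ ↰│↓│ │       │   │ │
│ │ ╵ ├───┐ ╵ │ │ ┌─────┘ ┌─┘ │
│↓│↑ ↲│↱ ↓│↑ ↲│ │ │       │   │
│ └───┘ ╷ └───┴─┤ │ ╶─┬───┤ ╷ │
│↳ → → ↑│↳ → → ↓│ │   │   │ │ │
│ ╶─┬───┤ ┌───┐ │ ├─╴ │ ╷ ╵ │ │
│   │↱ ↓│ │   │↓│ │   │ │   │ │
├─╴ │ ╷ │ │ ╶─┤ │ ╵ ┌─┘ ├─┬─┘ │
│   │↑│↓│ │   │↓│   │   │ │   │
│ ┌─┤ │ │ └─╴ │ │ ┌─┘ ┌─┘ │ ╶─┤
│ │ │↑│B│     │↓│ │   │   │   │
│ ╵ │ └─┼───╴ │ │ ╵ ┌─┘ ╶─┴─┐ │
│   │↑ ↰│     │↓│   │       │ │
├─╴ └─┐ └─────┘ ├───┘ ╶───┐ ╵ │
│     │↑ ← ← ← ↲│         │   │
└─────┴─────────┴─────────┴───┘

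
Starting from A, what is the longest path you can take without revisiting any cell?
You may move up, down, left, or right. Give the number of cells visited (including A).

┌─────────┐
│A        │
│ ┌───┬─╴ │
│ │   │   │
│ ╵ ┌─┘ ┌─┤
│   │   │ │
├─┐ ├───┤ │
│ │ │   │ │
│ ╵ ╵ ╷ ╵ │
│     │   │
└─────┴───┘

Finding longest simple path using DFS:
Start: (0, 0)
Longest path visits 13 cells
Path: A → down → down → right → down → down → right → up → right → down → right → up → up

Solution:

┌─────────┐
│A        │
│ ┌───┬─╴ │
│↓│   │   │
│ ╵ ┌─┘ ┌─┤
│↳ ↓│   │B│
├─┐ ├───┤ │
│ │↓│↱ ↓│↑│
│ ╵ ╵ ╷ ╵ │
│  ↳ ↑│↳ ↑│
└─────┴───┘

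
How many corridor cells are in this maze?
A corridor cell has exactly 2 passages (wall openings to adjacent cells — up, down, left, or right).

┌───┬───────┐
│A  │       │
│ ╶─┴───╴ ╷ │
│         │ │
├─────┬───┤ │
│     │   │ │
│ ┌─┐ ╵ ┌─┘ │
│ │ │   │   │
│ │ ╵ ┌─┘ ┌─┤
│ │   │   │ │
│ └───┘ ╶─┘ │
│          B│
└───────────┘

Counting cells with exactly 2 passages:
Total corridor cells: 28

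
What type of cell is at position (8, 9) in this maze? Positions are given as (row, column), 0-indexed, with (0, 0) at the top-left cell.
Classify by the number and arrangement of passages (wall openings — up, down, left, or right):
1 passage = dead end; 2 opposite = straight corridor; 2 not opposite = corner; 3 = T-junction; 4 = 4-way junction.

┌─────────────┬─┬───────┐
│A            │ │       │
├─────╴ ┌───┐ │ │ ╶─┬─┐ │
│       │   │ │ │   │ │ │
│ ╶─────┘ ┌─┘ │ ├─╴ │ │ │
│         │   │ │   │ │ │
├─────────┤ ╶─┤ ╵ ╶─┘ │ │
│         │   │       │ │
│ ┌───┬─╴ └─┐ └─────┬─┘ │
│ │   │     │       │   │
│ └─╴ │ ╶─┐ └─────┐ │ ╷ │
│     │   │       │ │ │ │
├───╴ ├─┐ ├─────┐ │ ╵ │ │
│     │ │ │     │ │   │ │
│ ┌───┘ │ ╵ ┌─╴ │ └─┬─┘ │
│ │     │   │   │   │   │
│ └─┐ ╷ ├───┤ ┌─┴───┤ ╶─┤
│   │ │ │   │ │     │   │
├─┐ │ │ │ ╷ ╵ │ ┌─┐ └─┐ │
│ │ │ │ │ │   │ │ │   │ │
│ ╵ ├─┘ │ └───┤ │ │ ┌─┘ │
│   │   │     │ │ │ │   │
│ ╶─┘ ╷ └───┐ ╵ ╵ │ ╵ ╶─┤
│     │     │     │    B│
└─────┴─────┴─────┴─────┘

Checking cell at (8, 9):
Number of passages: 2
Cell type: corner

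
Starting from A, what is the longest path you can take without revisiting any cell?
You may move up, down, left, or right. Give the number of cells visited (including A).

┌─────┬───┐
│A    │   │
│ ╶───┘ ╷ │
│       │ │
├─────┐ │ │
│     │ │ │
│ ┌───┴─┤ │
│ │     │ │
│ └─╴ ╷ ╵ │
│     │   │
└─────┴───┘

Finding longest simple path using DFS:
Start: (0, 0)
Longest path visits 21 cells
Path: A → down → right → right → right → up → right → down → down → down → down → left → up → left → down → left → left → up → up → right → right

Solution:

┌─────┬───┐
│A    │↱ ↓│
│ ╶───┘ ╷ │
│↳ → → ↑│↓│
├─────┐ │ │
│↱ → B│ │↓│
│ ┌───┴─┤ │
│↑│  ↓ ↰│↓│
│ └─╴ ╷ ╵ │
│↑ ← ↲│↑ ↲│
└─────┴───┘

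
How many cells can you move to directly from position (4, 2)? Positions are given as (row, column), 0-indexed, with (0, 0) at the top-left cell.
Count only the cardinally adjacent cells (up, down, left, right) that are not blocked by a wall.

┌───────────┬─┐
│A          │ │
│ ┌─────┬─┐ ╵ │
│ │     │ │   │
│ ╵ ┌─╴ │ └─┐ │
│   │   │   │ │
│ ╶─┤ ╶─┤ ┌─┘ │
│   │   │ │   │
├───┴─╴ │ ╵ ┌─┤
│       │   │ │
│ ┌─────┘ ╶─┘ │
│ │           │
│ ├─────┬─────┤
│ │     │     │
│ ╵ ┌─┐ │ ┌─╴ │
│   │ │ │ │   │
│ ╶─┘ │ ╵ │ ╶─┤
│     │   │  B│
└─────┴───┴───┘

Checking passable neighbors of (4, 2):
Neighbors: (4, 1), (4, 3)
Count: 2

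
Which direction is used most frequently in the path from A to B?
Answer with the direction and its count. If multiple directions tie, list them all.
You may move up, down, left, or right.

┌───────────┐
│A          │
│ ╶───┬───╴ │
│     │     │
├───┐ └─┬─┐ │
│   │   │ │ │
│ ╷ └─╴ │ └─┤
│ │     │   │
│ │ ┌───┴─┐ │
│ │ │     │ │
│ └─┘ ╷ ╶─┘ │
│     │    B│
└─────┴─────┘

Directions: down, right, right, down, right, down, left, left, up, left, down, down, down, right, right, up, right, down, right, right
Counts: {'down': 7, 'right': 8, 'left': 3, 'up': 2}
Most common: right (8 times)

Solution:

┌───────────┐
│A          │
│ ╶───┬───╴ │
│↳ → ↓│     │
├───┐ └─┬─┐ │
│↓ ↰│↳ ↓│ │ │
│ ╷ └─╴ │ └─┤
│↓│↑ ← ↲│   │
│ │ ┌───┴─┐ │
│↓│ │↱ ↓  │ │
│ └─┘ ╷ ╶─┘ │
│↳ → ↑│↳ → B│
└─────┴─────┘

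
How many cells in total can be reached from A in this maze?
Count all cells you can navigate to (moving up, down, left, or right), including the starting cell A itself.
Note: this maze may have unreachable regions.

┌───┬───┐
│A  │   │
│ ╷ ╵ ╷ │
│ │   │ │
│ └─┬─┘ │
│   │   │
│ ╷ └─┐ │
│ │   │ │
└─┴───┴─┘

Using BFS/flood-fill to find all reachable cells from A:
Maze size: 4 × 4 = 16 total cells
All cells are reachable — the maze is fully connected.
Reachable cells: 16

Reachable region (· marks reachable cells):

┌───┬───┐
│A ·│· ·│
│ ╷ ╵ ╷ │
│·│· ·│·│
│ └─┬─┘ │
│· ·│· ·│
│ ╷ └─┐ │
│·│· ·│·│
└─┴───┴─┘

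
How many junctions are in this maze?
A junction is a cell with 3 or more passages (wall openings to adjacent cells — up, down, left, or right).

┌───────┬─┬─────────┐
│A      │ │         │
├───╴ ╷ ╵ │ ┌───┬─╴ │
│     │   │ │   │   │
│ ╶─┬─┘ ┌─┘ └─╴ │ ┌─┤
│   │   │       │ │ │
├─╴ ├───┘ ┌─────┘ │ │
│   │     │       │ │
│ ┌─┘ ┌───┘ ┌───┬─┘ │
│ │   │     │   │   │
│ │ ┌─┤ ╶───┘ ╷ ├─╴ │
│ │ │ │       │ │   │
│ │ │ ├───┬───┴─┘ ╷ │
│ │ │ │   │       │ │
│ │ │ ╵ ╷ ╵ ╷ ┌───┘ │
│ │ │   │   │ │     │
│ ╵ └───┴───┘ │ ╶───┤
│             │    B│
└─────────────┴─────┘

Checking each cell for number of passages:

Junctions found (3+ passages):
  (0, 2): 3 passages
  (1, 3): 3 passages
  (2, 5): 3 passages
  (4, 9): 3 passages
  (5, 9): 3 passages
  (6, 6): 3 passages
  (8, 1): 3 passages
Total junctions: 7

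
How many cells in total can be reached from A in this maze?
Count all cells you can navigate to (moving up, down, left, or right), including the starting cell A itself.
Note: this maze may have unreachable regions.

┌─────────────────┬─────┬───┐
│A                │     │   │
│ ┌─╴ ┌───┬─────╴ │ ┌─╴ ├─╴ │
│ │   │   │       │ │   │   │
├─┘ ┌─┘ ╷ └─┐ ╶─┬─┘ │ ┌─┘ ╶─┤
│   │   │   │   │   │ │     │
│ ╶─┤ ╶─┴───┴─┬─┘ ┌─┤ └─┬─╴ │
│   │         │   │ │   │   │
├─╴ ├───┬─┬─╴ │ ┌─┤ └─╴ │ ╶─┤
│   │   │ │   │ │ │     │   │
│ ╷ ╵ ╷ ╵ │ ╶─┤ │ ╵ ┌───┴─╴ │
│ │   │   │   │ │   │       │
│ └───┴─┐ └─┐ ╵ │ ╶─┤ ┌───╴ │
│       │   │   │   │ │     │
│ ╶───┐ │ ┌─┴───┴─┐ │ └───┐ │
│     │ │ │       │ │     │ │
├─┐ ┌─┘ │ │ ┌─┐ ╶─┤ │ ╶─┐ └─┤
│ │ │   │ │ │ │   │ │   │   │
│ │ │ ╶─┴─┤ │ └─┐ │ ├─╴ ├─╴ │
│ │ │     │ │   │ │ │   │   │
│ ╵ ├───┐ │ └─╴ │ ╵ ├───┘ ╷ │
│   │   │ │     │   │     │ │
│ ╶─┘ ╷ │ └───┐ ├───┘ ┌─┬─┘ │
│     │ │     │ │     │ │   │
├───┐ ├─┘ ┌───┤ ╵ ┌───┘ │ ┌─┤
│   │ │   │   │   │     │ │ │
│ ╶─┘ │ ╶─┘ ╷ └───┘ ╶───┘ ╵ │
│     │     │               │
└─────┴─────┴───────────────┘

Using BFS/flood-fill to find all reachable cells from A:
Maze size: 14 × 14 = 196 total cells
All cells are reachable — the maze is fully connected.
Reachable cells: 196

Reachable region (· marks reachable cells):

┌─────────────────┬─────┬───┐
│A · · · · · · · ·│· · ·│· ·│
│ ┌─╴ ┌───┬─────╴ │ ┌─╴ ├─╴ │
│·│· ·│· ·│· · · ·│·│· ·│· ·│
├─┘ ┌─┘ ╷ └─┐ ╶─┬─┘ │ ┌─┘ ╶─┤
│· ·│· ·│· ·│· ·│· ·│·│· · ·│
│ ╶─┤ ╶─┴───┴─┬─┘ ┌─┤ └─┬─╴ │
│· ·│· · · · ·│· ·│·│· ·│· ·│
├─╴ ├───┬─┬─╴ │ ┌─┤ └─╴ │ ╶─┤
│· ·│· ·│·│· ·│·│·│· · ·│· ·│
│ ╷ ╵ ╷ ╵ │ ╶─┤ │ ╵ ┌───┴─╴ │
│·│· ·│· ·│· ·│·│· ·│· · · ·│
│ └───┴─┐ └─┐ ╵ │ ╶─┤ ┌───╴ │
│· · · ·│· ·│· ·│· ·│·│· · ·│
│ ╶───┐ │ ┌─┴───┴─┐ │ └───┐ │
│· · ·│·│·│· · · ·│·│· · ·│·│
├─┐ ┌─┘ │ │ ┌─┐ ╶─┤ │ ╶─┐ └─┤
│·│·│· ·│·│·│·│· ·│·│· ·│· ·│
│ │ │ ╶─┴─┤ │ └─┐ │ ├─╴ ├─╴ │
│·│·│· · ·│·│· ·│·│·│· ·│· ·│
│ ╵ ├───┐ │ └─╴ │ ╵ ├───┘ ╷ │
│· ·│· ·│·│· · ·│· ·│· · ·│·│
│ ╶─┘ ╷ │ └───┐ ├───┘ ┌─┬─┘ │
│· · ·│·│· · ·│·│· · ·│·│· ·│
├───┐ ├─┘ ┌───┤ ╵ ┌───┘ │ ┌─┤
│· ·│·│· ·│· ·│· ·│· · ·│·│·│
│ ╶─┘ │ ╶─┘ ╷ └───┘ ╶───┘ ╵ │
│· · ·│· · ·│· · · · · · · ·│
└─────┴─────┴───────────────┘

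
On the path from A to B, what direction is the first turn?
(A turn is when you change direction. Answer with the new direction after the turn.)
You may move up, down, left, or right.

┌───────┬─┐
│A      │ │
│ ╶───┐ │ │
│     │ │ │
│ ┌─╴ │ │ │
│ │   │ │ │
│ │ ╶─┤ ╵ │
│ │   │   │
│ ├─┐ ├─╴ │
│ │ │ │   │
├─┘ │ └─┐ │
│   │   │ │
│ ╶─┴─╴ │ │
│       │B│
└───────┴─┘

Directions: right, right, right, down, down, down, right, down, down, down
First turn direction: down

Solution:

┌───────┬─┐
│A → → ↓│ │
│ ╶───┐ │ │
│     │↓│ │
│ ┌─╴ │ │ │
│ │   │↓│ │
│ │ ╶─┤ ╵ │
│ │   │↳ ↓│
│ ├─┐ ├─╴ │
│ │ │ │  ↓│
├─┘ │ └─┐ │
│   │   │↓│
│ ╶─┴─╴ │ │
│       │B│
└───────┴─┘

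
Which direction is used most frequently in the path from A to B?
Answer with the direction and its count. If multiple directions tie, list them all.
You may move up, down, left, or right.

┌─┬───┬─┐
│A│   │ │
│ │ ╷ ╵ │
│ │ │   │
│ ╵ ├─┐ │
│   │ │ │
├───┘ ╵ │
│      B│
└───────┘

Directions: down, down, right, up, up, right, down, right, down, down
Counts: {'down': 5, 'right': 3, 'up': 2}
Most common: down (5 times)

Solution:

┌─┬───┬─┐
│A│↱ ↓│ │
│ │ ╷ ╵ │
│↓│↑│↳ ↓│
│ ╵ ├─┐ │
│↳ ↑│ │↓│
├───┘ ╵ │
│      B│
└───────┘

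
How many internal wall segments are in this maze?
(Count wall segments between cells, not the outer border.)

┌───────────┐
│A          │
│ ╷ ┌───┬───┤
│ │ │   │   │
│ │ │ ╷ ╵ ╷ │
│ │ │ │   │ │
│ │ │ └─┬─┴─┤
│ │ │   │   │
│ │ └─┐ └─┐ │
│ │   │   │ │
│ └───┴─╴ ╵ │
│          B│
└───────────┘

Counting internal wall segments:
Total internal walls: 25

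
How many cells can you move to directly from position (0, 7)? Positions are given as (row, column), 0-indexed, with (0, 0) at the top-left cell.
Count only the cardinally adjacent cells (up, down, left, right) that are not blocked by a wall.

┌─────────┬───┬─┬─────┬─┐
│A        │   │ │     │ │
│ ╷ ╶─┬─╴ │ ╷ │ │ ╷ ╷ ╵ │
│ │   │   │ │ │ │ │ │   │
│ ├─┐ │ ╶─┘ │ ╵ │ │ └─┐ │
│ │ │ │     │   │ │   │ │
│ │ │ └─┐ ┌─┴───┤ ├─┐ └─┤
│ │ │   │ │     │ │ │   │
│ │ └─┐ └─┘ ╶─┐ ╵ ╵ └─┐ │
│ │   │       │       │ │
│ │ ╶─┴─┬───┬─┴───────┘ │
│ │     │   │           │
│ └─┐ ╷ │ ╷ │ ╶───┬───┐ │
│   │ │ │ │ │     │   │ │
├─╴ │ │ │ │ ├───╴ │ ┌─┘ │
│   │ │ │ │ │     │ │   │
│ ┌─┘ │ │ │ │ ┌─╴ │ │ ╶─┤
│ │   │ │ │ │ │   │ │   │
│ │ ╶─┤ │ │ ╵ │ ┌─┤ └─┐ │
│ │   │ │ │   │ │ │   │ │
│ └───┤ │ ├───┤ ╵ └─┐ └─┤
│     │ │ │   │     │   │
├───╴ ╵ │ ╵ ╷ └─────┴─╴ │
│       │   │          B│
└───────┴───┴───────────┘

Checking passable neighbors of (0, 7):
Neighbors: (1, 7)
Count: 1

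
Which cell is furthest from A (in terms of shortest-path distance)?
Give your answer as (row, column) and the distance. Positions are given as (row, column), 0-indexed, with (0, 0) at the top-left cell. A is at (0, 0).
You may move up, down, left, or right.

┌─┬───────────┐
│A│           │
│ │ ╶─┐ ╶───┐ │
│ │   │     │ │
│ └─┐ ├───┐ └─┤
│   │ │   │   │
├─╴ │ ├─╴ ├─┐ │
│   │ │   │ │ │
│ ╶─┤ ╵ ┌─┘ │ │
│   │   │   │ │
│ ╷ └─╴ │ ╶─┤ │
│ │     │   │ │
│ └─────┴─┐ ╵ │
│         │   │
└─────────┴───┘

Computing BFS distances from A to all cells:
Furthest cell: (3, 5)
Distance: 34 steps

Path from A to the furthest cell:

┌─┬───────────┐
│A│↱ → ↓      │
│ │ ╶─┐ ╶───┐ │
│↓│↑ ↰│↳ → ↓│ │
│ └─┐ ├───┐ └─┤
│↳ ↓│↑│   │↳ ↓│
├─╴ │ ├─╴ ├─┐ │
│↓ ↲│↑│   │B│↓│
│ ╶─┤ ╵ ┌─┘ │ │
│↳ ↓│↑ ↰│↱ ↑│↓│
│ ╷ └─╴ │ ╶─┤ │
│ │↳ → ↑│↑ ↰│↓│
│ └─────┴─┐ ╵ │
│         │↑ ↲│
└─────────┴───┘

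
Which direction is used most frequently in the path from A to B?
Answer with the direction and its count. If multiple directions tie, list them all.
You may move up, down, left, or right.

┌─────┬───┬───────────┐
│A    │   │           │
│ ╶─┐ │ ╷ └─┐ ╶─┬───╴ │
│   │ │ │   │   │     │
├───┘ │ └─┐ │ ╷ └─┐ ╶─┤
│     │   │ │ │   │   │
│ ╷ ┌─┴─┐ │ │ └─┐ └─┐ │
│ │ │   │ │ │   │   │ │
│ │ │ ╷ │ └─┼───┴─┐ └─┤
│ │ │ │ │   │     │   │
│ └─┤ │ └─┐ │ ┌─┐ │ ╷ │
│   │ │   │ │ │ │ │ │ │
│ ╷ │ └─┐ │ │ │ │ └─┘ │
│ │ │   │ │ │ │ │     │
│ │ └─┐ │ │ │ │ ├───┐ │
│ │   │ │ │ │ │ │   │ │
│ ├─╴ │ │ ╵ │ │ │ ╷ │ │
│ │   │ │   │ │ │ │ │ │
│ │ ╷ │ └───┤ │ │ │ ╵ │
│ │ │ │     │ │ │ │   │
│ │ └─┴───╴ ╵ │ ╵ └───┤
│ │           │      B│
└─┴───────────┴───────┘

Directions: right, right, down, down, left, left, down, down, down, right, down, down, right, down, left, down, down, right, right, right, right, right, up, up, up, up, up, up, right, right, down, down, right, right, down, down, down, left, up, up, left, down, down, down, right, right
Counts: {'right': 15, 'down': 18, 'left': 5, 'up': 8}
Most common: down (18 times)

Solution:

┌─────┬───┬───────────┐
│A → ↓│   │           │
│ ╶─┐ │ ╷ └─┐ ╶─┬───╴ │
│   │↓│ │   │   │     │
├───┘ │ └─┐ │ ╷ └─┐ ╶─┤
│↓ ← ↲│   │ │ │   │   │
│ ╷ ┌─┴─┐ │ │ └─┐ └─┐ │
│↓│ │   │ │ │   │   │ │
│ │ │ ╷ │ └─┼───┴─┐ └─┤
│↓│ │ │ │   │↱ → ↓│   │
│ └─┤ │ └─┐ │ ┌─┐ │ ╷ │
│↳ ↓│ │   │ │↑│ │↓│ │ │
│ ╷ │ └─┐ │ │ │ │ └─┘ │
│ │↓│   │ │ │↑│ │↳ → ↓│
│ │ └─┐ │ │ │ │ ├───┐ │
│ │↳ ↓│ │ │ │↑│ │↓ ↰│↓│
│ ├─╴ │ │ ╵ │ │ │ ╷ │ │
│ │↓ ↲│ │   │↑│ │↓│↑│↓│
│ │ ╷ │ └───┤ │ │ │ ╵ │
│ │↓│ │     │↑│ │↓│↑ ↲│
│ │ └─┴───╴ ╵ │ ╵ └───┤
│ │↳ → → → → ↑│  ↳ → B│
└─┴───────────┴───────┘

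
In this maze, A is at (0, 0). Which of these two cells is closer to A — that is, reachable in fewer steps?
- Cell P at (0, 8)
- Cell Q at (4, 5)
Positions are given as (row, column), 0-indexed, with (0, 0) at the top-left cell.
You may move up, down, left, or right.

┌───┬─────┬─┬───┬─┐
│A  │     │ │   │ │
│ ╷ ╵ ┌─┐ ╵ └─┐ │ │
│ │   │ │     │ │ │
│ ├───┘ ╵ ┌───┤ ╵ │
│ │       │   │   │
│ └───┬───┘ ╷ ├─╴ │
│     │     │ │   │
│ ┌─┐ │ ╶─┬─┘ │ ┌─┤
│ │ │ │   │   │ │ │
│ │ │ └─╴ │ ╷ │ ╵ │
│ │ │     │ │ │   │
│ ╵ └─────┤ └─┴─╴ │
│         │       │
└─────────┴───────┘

Shortest path A → P at (0, 8): 32 steps
Shortest path A → Q at (4, 5): 19 steps

Q is closer (19 steps vs 32 steps).

Path to P:

┌───┬─────┬─┬───┬─┐
│A  │     │ │   │P│
│ ╷ ╵ ┌─┐ ╵ └─┐ │ │
│↓│   │ │     │ │↑│
│ ├───┘ ╵ ┌───┤ ╵ │
│↓│       │↱ ↓│  ↑│
│ └───┬───┘ ╷ ├─╴ │
│↳ → ↓│↱ → ↑│↓│↱ ↑│
│ ┌─┐ │ ╶─┬─┘ │ ┌─┤
│ │ │↓│↑ ↰│↓ ↲│↑│ │
│ │ │ └─╴ │ ╷ │ ╵ │
│ │ │↳ → ↑│↓│ │↑ ↰│
│ ╵ └─────┤ └─┴─╴ │
│         │↳ → → ↑│
└─────────┴───────┘

Path to Q:

┌───┬─────┬─┬───┬─┐
│A  │     │ │   │ │
│ ╷ ╵ ┌─┐ ╵ └─┐ │ │
│↓│   │ │     │ │ │
│ ├───┘ ╵ ┌───┤ ╵ │
│↓│       │↱ ↓│   │
│ └───┬───┘ ╷ ├─╴ │
│↳ → ↓│↱ → ↑│↓│   │
│ ┌─┐ │ ╶─┬─┘ │ ┌─┤
│ │ │↓│↑ ↰│Q ↲│ │ │
│ │ │ └─╴ │ ╷ │ ╵ │
│ │ │↳ → ↑│ │ │   │
│ ╵ └─────┤ └─┴─╴ │
│         │       │
└─────────┴───────┘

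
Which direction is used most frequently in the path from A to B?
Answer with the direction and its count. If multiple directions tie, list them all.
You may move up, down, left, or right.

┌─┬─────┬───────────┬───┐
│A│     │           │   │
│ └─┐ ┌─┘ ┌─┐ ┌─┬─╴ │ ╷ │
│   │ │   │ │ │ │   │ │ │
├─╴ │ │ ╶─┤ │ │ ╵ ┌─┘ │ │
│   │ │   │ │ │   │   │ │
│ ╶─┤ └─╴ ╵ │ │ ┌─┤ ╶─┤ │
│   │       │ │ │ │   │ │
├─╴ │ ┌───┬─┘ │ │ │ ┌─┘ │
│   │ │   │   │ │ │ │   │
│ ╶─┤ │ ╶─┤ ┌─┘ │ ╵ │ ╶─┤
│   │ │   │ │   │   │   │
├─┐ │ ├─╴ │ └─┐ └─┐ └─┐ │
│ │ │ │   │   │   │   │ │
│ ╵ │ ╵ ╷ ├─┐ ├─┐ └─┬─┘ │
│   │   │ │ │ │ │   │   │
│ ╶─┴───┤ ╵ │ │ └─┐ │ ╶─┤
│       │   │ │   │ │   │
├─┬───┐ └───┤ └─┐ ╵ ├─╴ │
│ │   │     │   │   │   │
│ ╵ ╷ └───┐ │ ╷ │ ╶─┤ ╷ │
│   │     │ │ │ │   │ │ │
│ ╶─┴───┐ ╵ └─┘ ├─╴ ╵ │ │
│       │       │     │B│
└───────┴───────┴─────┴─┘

Directions: down, right, down, left, down, right, down, left, down, right, down, down, left, down, right, right, right, down, right, right, down, down, right, right, up, up, left, up, up, up, left, up, up, right, up, up, up, up, right, right, right, down, left, down, left, down, down, down, down, right, down, right, down, down, left, down, right, down, right, up, up, right, down, down
Counts: {'down': 24, 'right': 19, 'left': 8, 'up': 13}
Most common: down (24 times)

Solution:

┌─┬─────┬───────────┬───┐
│A│     │    ↱ → → ↓│   │
│ └─┐ ┌─┘ ┌─┐ ┌─┬─╴ │ ╷ │
│↳ ↓│ │   │ │↑│ │↓ ↲│ │ │
├─╴ │ │ ╶─┤ │ │ ╵ ┌─┘ │ │
│↓ ↲│ │   │ │↑│↓ ↲│   │ │
│ ╶─┤ └─╴ ╵ │ │ ┌─┤ ╶─┤ │
│↳ ↓│       │↑│↓│ │   │ │
├─╴ │ ┌───┬─┘ │ │ │ ┌─┘ │
│↓ ↲│ │   │↱ ↑│↓│ │ │   │
│ ╶─┤ │ ╶─┤ ┌─┘ │ ╵ │ ╶─┤
│↳ ↓│ │   │↑│  ↓│   │   │
├─┐ │ ├─╴ │ └─┐ └─┐ └─┐ │
│ │↓│ │   │↑ ↰│↳ ↓│   │ │
│ ╵ │ ╵ ╷ ├─┐ ├─┐ └─┬─┘ │
│↓ ↲│   │ │ │↑│ │↳ ↓│   │
│ ╶─┴───┤ ╵ │ │ └─┐ │ ╶─┤
│↳ → → ↓│   │↑│   │↓│   │
├─┬───┐ └───┤ └─┐ ╵ ├─╴ │
│ │   │↳ → ↓│↑ ↰│↓ ↲│↱ ↓│
│ ╵ ╷ └───┐ │ ╷ │ ╶─┤ ╷ │
│   │     │↓│ │↑│↳ ↓│↑│↓│
│ ╶─┴───┐ ╵ └─┘ ├─╴ ╵ │ │
│       │  ↳ → ↑│  ↳ ↑│B│
└───────┴───────┴─────┴─┘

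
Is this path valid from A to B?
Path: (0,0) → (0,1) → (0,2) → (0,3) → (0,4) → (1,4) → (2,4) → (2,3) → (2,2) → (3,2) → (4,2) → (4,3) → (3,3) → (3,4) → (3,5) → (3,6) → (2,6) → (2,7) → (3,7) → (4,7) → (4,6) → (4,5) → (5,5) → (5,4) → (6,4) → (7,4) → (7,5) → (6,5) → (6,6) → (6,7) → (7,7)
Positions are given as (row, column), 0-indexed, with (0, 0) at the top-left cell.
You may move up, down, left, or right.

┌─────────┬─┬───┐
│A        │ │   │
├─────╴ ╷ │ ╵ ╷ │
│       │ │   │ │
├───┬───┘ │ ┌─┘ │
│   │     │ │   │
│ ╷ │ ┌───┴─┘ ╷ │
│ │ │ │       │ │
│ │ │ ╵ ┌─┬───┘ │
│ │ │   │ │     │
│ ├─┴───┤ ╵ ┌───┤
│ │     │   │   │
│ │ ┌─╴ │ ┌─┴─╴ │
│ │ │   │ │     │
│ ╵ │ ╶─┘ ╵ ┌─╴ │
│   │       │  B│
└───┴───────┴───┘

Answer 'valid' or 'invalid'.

Checking path validity:
Result: All consecutive moves are passable.

valid

Correct solution:

┌─────────┬─┬───┐
│A → → → ↓│ │   │
├─────╴ ╷ │ ╵ ╷ │
│       │↓│   │ │
├───┬───┘ │ ┌─┘ │
│   │↓ ← ↲│ │↱ ↓│
│ ╷ │ ┌───┴─┘ ╷ │
│ │ │↓│↱ → → ↑│↓│
│ │ │ ╵ ┌─┬───┘ │
│ │ │↳ ↑│ │↓ ← ↲│
│ ├─┴───┤ ╵ ┌───┤
│ │     │↓ ↲│   │
│ │ ┌─╴ │ ┌─┴─╴ │
│ │ │   │↓│↱ → ↓│
│ ╵ │ ╶─┘ ╵ ┌─╴ │
│   │    ↳ ↑│  B│
└───┴───────┴───┘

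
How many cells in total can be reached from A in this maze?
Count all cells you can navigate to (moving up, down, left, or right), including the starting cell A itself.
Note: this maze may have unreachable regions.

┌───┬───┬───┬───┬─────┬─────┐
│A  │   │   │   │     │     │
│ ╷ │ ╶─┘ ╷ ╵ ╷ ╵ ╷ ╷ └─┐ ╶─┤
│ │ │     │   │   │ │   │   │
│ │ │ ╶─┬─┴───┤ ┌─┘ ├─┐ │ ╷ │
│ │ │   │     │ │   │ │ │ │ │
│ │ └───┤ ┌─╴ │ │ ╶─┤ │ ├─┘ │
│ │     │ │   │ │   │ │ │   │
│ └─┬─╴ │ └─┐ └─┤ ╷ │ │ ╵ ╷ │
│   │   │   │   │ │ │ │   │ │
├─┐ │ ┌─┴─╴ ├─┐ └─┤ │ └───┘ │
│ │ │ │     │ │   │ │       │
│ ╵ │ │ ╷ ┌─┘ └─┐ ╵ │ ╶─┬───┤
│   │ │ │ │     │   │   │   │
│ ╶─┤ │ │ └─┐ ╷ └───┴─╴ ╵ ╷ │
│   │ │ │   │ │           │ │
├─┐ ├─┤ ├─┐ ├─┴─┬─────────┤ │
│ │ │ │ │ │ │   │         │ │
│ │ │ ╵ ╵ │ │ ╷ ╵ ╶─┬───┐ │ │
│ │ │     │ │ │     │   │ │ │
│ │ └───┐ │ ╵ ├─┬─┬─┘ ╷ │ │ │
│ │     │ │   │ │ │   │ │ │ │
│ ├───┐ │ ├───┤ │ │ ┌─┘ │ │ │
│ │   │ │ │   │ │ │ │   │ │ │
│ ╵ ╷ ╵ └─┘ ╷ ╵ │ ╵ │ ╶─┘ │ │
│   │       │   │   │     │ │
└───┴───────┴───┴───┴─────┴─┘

Using BFS/flood-fill to find all reachable cells from A:
Maze size: 13 × 14 = 182 total cells
135 cell(s) are walled off and cannot be reached from A.
Reachable cells: 47

Reachable region (· marks reachable cells):

┌───┬───┬───┬───┬─────┬─────┐
│A ·│   │   │   │     │     │
│ ╷ │ ╶─┘ ╷ ╵ ╷ ╵ ╷ ╷ └─┐ ╶─┤
│·│·│     │   │   │ │   │   │
│ │ │ ╶─┬─┴───┤ ┌─┘ ├─┐ │ ╷ │
│·│·│   │     │ │   │ │ │ │ │
│ │ └───┤ ┌─╴ │ │ ╶─┤ │ ├─┘ │
│·│· · ·│ │   │ │   │ │ │   │
│ └─┬─╴ │ └─┐ └─┤ ╷ │ │ ╵ ╷ │
│· ·│· ·│   │   │ │ │ │   │ │
├─┐ │ ┌─┴─╴ ├─┐ └─┤ │ └───┘ │
│·│·│·│     │ │   │ │       │
│ ╵ │ │ ╷ ┌─┘ └─┐ ╵ │ ╶─┬───┤
│· ·│·│ │ │     │   │   │   │
│ ╶─┤ │ │ └─┐ ╷ └───┴─╴ ╵ ╷ │
│· ·│·│ │   │ │           │ │
├─┐ ├─┤ ├─┐ ├─┴─┬─────────┤ │
│·│·│ │ │ │ │   │         │ │
│ │ │ ╵ ╵ │ │ ╷ ╵ ╶─┬───┐ │ │
│·│·│     │ │ │     │   │ │ │
│ │ └───┐ │ ╵ ├─┬─┬─┘ ╷ │ │ │
│·│· · ·│ │   │·│ │   │ │ │ │
│ ├───┐ │ ├───┤ │ │ ┌─┘ │ │ │
│·│· ·│·│ │· ·│·│ │ │   │ │ │
│ ╵ ╷ ╵ └─┘ ╷ ╵ │ ╵ │ ╶─┘ │ │
│· ·│· · · ·│· ·│   │     │ │
└───┴───────┴───┴───┴─────┴─┘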